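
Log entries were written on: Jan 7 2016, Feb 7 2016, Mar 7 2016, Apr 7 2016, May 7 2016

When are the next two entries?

The day-of-month is always 7 (31, 29, 31, 30 days between events).
So this recurs on the 7th of each month.
June 2016: Jun 7 2016.
Next: July 2016 → Jul 7 2016.

Jun 7 2016, Jul 7 2016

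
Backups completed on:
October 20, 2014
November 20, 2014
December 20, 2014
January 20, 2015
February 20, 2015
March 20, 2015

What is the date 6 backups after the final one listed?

The day-of-month is always 20 (31, 30, 31, 31, 28 days between events).
So this recurs on the 20th of each month.
April 2015: April 20, 2015.
May 2015: May 20, 2015.
Next: June 2015 → June 20, 2015.
Next: July 2015 → July 20, 2015.
Next: August 2015 → August 20, 2015.
Next: September 2015 → September 20, 2015.

September 20, 2015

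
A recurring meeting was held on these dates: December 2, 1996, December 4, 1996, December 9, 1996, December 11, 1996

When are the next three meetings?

The gap pattern 2, 5, 2 repeats every 2 events.
These are the Mondays and Wednesdays of each week.
Next Monday: December 16, 1996.
The following Wednesday is December 18, 1996.
Next Monday: December 23, 1996.

December 16, 1996; December 18, 1996; December 23, 1996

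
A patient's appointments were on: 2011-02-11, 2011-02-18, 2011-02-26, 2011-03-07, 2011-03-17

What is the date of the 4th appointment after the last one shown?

Gaps: 7, 8, 9, 10 days — each gap is 1 larger than the previous one.
Next gap: 11 days. 2011-03-17 + 11 days = 2011-03-28.
Next gap: 12 days. 2011-03-28 + 12 days = 2011-04-09.
Next gap: 13 days. 2011-04-09 + 13 days = 2011-04-22.
Next gap: 14 days. 2011-04-22 + 14 days = 2011-05-06.

2011-05-06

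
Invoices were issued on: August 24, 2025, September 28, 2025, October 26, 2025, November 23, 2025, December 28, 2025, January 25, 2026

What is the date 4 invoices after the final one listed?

These are Sundays at 28- or 35-day spacing (35, 28, 28, 35, 28).
The pattern: 4th Sunday of the month.
February 2026 — 4th Sunday is February 22, 2026.
4th Sunday of March 2026: March 22, 2026.
April 2026 — 4th Sunday is April 26, 2026.
May 2026 — 4th Sunday is May 24, 2026.

May 24, 2026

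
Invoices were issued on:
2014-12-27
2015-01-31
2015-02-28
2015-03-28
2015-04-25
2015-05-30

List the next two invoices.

2015-06-27, 2015-07-25

All Saturdays; the gaps (35, 28, 28, 28, 35) vary with month length.
This is the last Saturday of each month.
June 2015 ends with Saturday 2015-06-27.
Last Saturday of July 2015: 2015-07-25.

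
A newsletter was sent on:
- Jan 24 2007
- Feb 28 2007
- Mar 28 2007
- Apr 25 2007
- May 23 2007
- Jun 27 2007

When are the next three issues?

Jul 25 2007, Aug 22 2007, Sep 26 2007

All dates are Wednesdays, 35, 28, 28, 28, 35 days apart.
Specifically, the 4th Wednesday of each month.
4th Wednesday of July 2007: Jul 25 2007.
August 2007 — 4th Wednesday is Aug 22 2007.
September 2007 — 4th Wednesday is Sep 26 2007.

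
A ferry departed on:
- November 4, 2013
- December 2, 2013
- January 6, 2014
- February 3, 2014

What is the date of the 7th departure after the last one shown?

September 1, 2014

Gaps: 28, 35, 28 days — a mix of 28 and 35. Every date is a Monday.
Each is the 1st Monday of its month.
March 2014 — 1st Monday is March 3, 2014.
April 2014 — 1st Monday is April 7, 2014.
May 2014 — 1st Monday is May 5, 2014.
1st Monday of June 2014: June 2, 2014.
July 2014 — 1st Monday is July 7, 2014.
August 2014 — 1st Monday is August 4, 2014.
September 2014 — 1st Monday is September 1, 2014.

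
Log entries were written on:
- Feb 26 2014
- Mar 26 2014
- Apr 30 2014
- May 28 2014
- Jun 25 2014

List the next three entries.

All Wednesdays; the gaps (28, 35, 28, 28) vary with month length.
This is the last Wednesday of each month.
Last Wednesday of July 2014: Jul 30 2014.
August 2014 ends with Wednesday Aug 27 2014.
Last Wednesday of September 2014: Sep 24 2014.

Jul 30 2014, Aug 27 2014, Sep 24 2014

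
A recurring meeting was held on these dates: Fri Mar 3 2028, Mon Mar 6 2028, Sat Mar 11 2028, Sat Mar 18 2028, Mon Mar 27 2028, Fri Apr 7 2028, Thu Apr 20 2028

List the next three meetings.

Fri May 5 2028, Mon May 22 2028, Sat Jun 10 2028

The spacing grows by 2 each time: 3, 5, 7, 9, 11, 13 days.
Next gap: 15 days. Thu Apr 20 2028 + 15 days = Fri May 5 2028.
Next gap: 17 days. Fri May 5 2028 + 17 days = Mon May 22 2028.
Next gap: 19 days. Mon May 22 2028 + 19 days = Sat Jun 10 2028.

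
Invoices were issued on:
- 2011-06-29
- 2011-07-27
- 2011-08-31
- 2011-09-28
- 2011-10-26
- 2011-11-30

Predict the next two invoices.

2011-12-28, 2012-01-25

All Wednesdays; the gaps (28, 35, 28, 28, 35) vary with month length.
This is the last Wednesday of each month.
December 2011 ends with Wednesday 2011-12-28.
Last Wednesday of January 2012: 2012-01-25.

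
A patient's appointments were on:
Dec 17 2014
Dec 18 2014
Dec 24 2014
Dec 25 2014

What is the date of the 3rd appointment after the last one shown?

Jan 7 2015

Gaps: 1, 6, 1 days — not constant, but cyclic with period 2.
The events fall on every Wednesday and Thursday.
Next Wednesday: Dec 31 2014.
Next Thursday: Jan 1 2015.
Next Wednesday: Jan 7 2015.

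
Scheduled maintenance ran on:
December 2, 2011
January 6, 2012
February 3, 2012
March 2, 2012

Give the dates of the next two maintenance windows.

Gaps: 35, 28, 28 days — a mix of 28 and 35. Every date is a Friday.
Each is the 1st Friday of its month.
1st Friday of April 2012: April 6, 2012.
1st Friday of May 2012: May 4, 2012.

April 6, 2012; May 4, 2012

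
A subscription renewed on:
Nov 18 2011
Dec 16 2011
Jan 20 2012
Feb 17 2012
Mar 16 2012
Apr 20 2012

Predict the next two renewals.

Gaps: 28, 35, 28, 28, 35 days — a mix of 28 and 35. Every date is a Friday.
Each is the 3rd Friday of its month.
3rd Friday of May 2012: May 18 2012.
3rd Friday of June 2012: Jun 15 2012.

May 18 2012, Jun 15 2012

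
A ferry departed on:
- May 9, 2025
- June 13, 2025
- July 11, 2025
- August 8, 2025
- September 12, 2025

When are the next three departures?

These are Fridays at 28- or 35-day spacing (35, 28, 28, 35).
The pattern: 2nd Friday of the month.
October 2025 — 2nd Friday is October 10, 2025.
2nd Friday of November 2025: November 14, 2025.
2nd Friday of December 2025: December 12, 2025.

October 10, 2025; November 14, 2025; December 12, 2025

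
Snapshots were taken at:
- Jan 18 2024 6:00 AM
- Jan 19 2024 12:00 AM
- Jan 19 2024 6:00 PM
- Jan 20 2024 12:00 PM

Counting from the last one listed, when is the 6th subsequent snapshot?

Jan 25 2024 12:00 AM

The interval is a steady 18 hours (18, 18, 18).
Jan 20 2024 12:00 PM + 18 h = Jan 21 2024 6:00 AM.
Jan 21 2024 6:00 AM + 18 h = Jan 22 2024 12:00 AM.
Jan 22 2024 12:00 AM + 18 h = Jan 22 2024 6:00 PM.
Jan 22 2024 6:00 PM + 18 h = Jan 23 2024 12:00 PM.
Jan 23 2024 12:00 PM + 18 h = Jan 24 2024 6:00 AM.
Jan 24 2024 6:00 AM + 18 h = Jan 25 2024 12:00 AM.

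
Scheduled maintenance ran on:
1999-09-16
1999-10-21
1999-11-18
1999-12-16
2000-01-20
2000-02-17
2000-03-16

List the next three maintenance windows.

2000-04-20, 2000-05-18, 2000-06-15

All dates are Thursdays, 35, 28, 28, 35, 28, 28 days apart.
Specifically, the 3rd Thursday of each month.
April 2000 — 3rd Thursday is 2000-04-20.
May 2000 — 3rd Thursday is 2000-05-18.
3rd Thursday of June 2000: 2000-06-15.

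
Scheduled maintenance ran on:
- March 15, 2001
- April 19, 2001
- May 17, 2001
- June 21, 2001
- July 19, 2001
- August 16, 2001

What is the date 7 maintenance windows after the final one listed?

March 21, 2002

Gaps: 35, 28, 35, 28, 28 days — a mix of 28 and 35. Every date is a Thursday.
Each is the 3rd Thursday of its month.
September 2001 — 3rd Thursday is September 20, 2001.
October 2001 — 3rd Thursday is October 18, 2001.
November 2001 — 3rd Thursday is November 15, 2001.
December 2001 — 3rd Thursday is December 20, 2001.
January 2002 — 3rd Thursday is January 17, 2002.
February 2002 — 3rd Thursday is February 21, 2002.
3rd Thursday of March 2002: March 21, 2002.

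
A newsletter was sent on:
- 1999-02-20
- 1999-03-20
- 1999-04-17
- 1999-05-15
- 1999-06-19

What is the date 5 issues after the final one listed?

1999-11-20

These are Saturdays at 28- or 35-day spacing (28, 28, 28, 35).
The pattern: 3rd Saturday of the month.
July 1999 — 3rd Saturday is 1999-07-17.
August 1999 — 3rd Saturday is 1999-08-21.
3rd Saturday of September 1999: 1999-09-18.
3rd Saturday of October 1999: 1999-10-16.
3rd Saturday of November 1999: 1999-11-20.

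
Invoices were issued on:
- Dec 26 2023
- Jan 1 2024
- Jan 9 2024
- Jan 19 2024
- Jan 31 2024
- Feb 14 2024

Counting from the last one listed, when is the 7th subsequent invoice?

Gaps: 6, 8, 10, 12, 14 days — each gap is 2 larger than the previous one.
Next gap: 16 days. Feb 14 2024 + 16 days = Mar 1 2024.
Next gap: 18 days. Mar 1 2024 + 18 days = Mar 19 2024.
Next gap: 20 days. Mar 19 2024 + 20 days = Apr 8 2024.
Next gap: 22 days. Apr 8 2024 + 22 days = Apr 30 2024.
Next gap: 24 days. Apr 30 2024 + 24 days = May 24 2024.
Next gap: 26 days. May 24 2024 + 26 days = Jun 19 2024.
Next gap: 28 days. Jun 19 2024 + 28 days = Jul 17 2024.

Jul 17 2024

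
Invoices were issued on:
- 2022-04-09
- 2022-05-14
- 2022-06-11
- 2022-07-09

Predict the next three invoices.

2022-08-13, 2022-09-10, 2022-10-08

These are Saturdays at 28- or 35-day spacing (35, 28, 28).
The pattern: 2nd Saturday of the month.
August 2022 — 2nd Saturday is 2022-08-13.
2nd Saturday of September 2022: 2022-09-10.
2nd Saturday of October 2022: 2022-10-08.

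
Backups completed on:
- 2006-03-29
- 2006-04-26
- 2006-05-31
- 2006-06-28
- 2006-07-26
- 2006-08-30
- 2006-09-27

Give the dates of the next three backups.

All Wednesdays; the gaps (28, 35, 28, 28, 35, 28) vary with month length.
This is the last Wednesday of each month.
October 2006 ends with Wednesday 2006-10-25.
Last Wednesday of November 2006: 2006-11-29.
Last Wednesday of December 2006: 2006-12-27.

2006-10-25, 2006-11-29, 2006-12-27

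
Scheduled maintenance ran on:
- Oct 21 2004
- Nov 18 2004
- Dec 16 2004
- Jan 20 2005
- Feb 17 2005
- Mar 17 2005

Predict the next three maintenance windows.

Apr 21 2005, May 19 2005, Jun 16 2005

Gaps: 28, 28, 35, 28, 28 days — a mix of 28 and 35. Every date is a Thursday.
Each is the 3rd Thursday of its month.
3rd Thursday of April 2005: Apr 21 2005.
3rd Thursday of May 2005: May 19 2005.
3rd Thursday of June 2005: Jun 16 2005.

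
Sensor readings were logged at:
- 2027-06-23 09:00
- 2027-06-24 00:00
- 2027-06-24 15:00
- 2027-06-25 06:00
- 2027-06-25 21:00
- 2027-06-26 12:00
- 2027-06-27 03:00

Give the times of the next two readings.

Gaps: 15, 15, 15, 15, 15, 15 hours — each event is 15 hours after the previous one.
2027-06-27 03:00 + 15 h = 2027-06-27 18:00.
2027-06-27 18:00 + 15 h = 2027-06-28 09:00.

2027-06-27 18:00, 2027-06-28 09:00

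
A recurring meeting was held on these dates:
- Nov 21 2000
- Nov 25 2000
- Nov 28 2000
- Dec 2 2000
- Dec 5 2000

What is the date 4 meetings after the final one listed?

The gap pattern 4, 3, 4, 3 repeats every 2 events.
These are the Tuesdays and Saturdays of each week.
The following Saturday is Dec 9 2000.
Next Tuesday: Dec 12 2000.
Next Saturday: Dec 16 2000.
The following Tuesday is Dec 19 2000.

Dec 19 2000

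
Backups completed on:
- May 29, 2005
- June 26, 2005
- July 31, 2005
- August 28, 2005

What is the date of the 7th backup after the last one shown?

March 26, 2006

These are Sundays with 28, 35, 28-day gaps.
Each is the final Sunday of its month — May 29, 2005 is past the 28th, so '4th Sunday' doesn't fit.
September 2005 ends with Sunday September 25, 2005.
October 2005 ends with Sunday October 30, 2005.
November 2005 ends with Sunday November 27, 2005.
December 2005 ends with Sunday December 25, 2005.
January 2006 ends with Sunday January 29, 2006.
February 2006 ends with Sunday February 26, 2006.
March 2006 ends with Sunday March 26, 2006.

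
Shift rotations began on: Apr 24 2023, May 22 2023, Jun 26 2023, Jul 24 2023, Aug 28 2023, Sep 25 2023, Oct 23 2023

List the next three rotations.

Nov 27 2023, Dec 25 2023, Jan 22 2024

These are Mondays at 28- or 35-day spacing (28, 35, 28, 35, 28, 28).
The pattern: 4th Monday of the month.
4th Monday of November 2023: Nov 27 2023.
4th Monday of December 2023: Dec 25 2023.
January 2024 — 4th Monday is Jan 22 2024.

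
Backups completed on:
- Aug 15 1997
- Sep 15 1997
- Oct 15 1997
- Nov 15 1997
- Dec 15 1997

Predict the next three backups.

Jan 15 1998, Feb 15 1998, Mar 15 1998

Gaps: 31, 30, 31, 30 days — not constant. Every event is on the 15th of the month.
Pattern: the 15th of each month.
January 1998: Jan 15 1998.
Next: February 1998 → Feb 15 1998.
March 1998: Mar 15 1998.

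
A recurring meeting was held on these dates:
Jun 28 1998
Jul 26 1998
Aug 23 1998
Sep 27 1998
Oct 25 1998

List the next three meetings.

Nov 22 1998, Dec 27 1998, Jan 24 1999

All dates are Sundays, 28, 28, 35, 28 days apart.
Specifically, the 4th Sunday of each month.
4th Sunday of November 1998: Nov 22 1998.
December 1998 — 4th Sunday is Dec 27 1998.
January 1999 — 4th Sunday is Jan 24 1999.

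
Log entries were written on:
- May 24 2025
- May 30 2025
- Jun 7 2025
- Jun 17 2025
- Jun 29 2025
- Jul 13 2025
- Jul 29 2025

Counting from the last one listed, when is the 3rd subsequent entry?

Sep 27 2025

The spacing grows by 2 each time: 6, 8, 10, 12, 14, 16 days.
Next gap: 18 days. Jul 29 2025 + 18 days = Aug 16 2025.
Next gap: 20 days. Aug 16 2025 + 20 days = Sep 5 2025.
Next gap: 22 days. Sep 5 2025 + 22 days = Sep 27 2025.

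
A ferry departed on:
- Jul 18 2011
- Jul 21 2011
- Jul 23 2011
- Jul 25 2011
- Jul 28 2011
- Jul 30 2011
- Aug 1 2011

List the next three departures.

Aug 4 2011, Aug 6 2011, Aug 8 2011

Gaps: 3, 2, 2, 3, 2, 2 days — not constant, but cyclic with period 3.
The events fall on every Monday, Thursday and Saturday.
Next Thursday: Aug 4 2011.
Next Saturday: Aug 6 2011.
The following Monday is Aug 8 2011.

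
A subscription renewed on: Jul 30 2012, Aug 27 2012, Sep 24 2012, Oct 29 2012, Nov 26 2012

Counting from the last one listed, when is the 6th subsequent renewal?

Every date is a Monday; gaps 28, 28, 35, 28 days.
Each is the last Monday of its month (at least one falls on the 29th or later, ruling out '4th Monday').
December 2012 ends with Monday Dec 31 2012.
Last Monday of January 2013: Jan 28 2013.
Last Monday of February 2013: Feb 25 2013.
Last Monday of March 2013: Mar 25 2013.
April 2013 ends with Monday Apr 29 2013.
Last Monday of May 2013: May 27 2013.

May 27 2013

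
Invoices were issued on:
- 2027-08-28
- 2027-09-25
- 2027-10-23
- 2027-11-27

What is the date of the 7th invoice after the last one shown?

All dates are Saturdays, 28, 28, 35 days apart.
Specifically, the 4th Saturday of each month.
4th Saturday of December 2027: 2027-12-25.
January 2028 — 4th Saturday is 2028-01-22.
February 2028 — 4th Saturday is 2028-02-26.
4th Saturday of March 2028: 2028-03-25.
4th Saturday of April 2028: 2028-04-22.
4th Saturday of May 2028: 2028-05-27.
4th Saturday of June 2028: 2028-06-24.

2028-06-24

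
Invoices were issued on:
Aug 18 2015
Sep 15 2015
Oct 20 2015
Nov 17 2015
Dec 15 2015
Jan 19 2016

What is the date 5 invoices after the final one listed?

Jun 21 2016

These are Tuesdays at 28- or 35-day spacing (28, 35, 28, 28, 35).
The pattern: 3rd Tuesday of the month.
3rd Tuesday of February 2016: Feb 16 2016.
3rd Tuesday of March 2016: Mar 15 2016.
April 2016 — 3rd Tuesday is Apr 19 2016.
May 2016 — 3rd Tuesday is May 17 2016.
3rd Tuesday of June 2016: Jun 21 2016.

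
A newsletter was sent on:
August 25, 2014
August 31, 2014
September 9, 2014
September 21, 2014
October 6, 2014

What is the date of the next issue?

Gaps: 6, 9, 12, 15 days — each gap is 3 larger than the previous one.
Next gap: 18 days. October 6, 2014 + 18 days = October 24, 2014.

October 24, 2014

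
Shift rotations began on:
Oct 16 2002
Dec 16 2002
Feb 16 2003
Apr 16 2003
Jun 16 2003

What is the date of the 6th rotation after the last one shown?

Jun 16 2004

The day-of-month is always 16 (61, 62, 59, 61 days between events).
So this recurs on the 16th of every 2 months.
August 2003: Aug 16 2003.
October 2003: Oct 16 2003.
December 2003: Dec 16 2003.
February 2004: Feb 16 2004.
Next: April 2004 → Apr 16 2004.
Next: June 2004 → Jun 16 2004.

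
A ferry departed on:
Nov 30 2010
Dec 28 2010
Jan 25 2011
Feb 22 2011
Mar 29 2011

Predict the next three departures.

Apr 26 2011, May 31 2011, Jun 28 2011

Every date is a Tuesday; gaps 28, 28, 28, 35 days.
Each is the last Tuesday of its month (at least one falls on the 29th or later, ruling out '4th Tuesday').
April 2011 ends with Tuesday Apr 26 2011.
May 2011 ends with Tuesday May 31 2011.
June 2011 ends with Tuesday Jun 28 2011.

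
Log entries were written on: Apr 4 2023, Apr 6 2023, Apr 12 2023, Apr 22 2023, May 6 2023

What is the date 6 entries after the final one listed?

The spacing grows by 4 each time: 2, 6, 10, 14 days.
Next gap: 18 days. May 6 2023 + 18 days = May 24 2023.
Next gap: 22 days. May 24 2023 + 22 days = Jun 15 2023.
Next gap: 26 days. Jun 15 2023 + 26 days = Jul 11 2023.
Next gap: 30 days. Jul 11 2023 + 30 days = Aug 10 2023.
Next gap: 34 days. Aug 10 2023 + 34 days = Sep 13 2023.
Next gap: 38 days. Sep 13 2023 + 38 days = Oct 21 2023.

Oct 21 2023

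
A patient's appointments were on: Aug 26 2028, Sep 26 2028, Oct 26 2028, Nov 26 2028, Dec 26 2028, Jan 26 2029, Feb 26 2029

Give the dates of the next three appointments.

The day-of-month is always 26 (31, 30, 31, 30, 31, 31 days between events).
So this recurs on the 26th of each month.
March 2029: Mar 26 2029.
Next: April 2029 → Apr 26 2029.
Next: May 2029 → May 26 2029.

Mar 26 2029, Apr 26 2029, May 26 2029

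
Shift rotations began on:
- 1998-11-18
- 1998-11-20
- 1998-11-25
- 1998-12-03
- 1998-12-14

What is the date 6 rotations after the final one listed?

1999-04-22

The spacing grows by 3 each time: 2, 5, 8, 11 days.
Next gap: 14 days. 1998-12-14 + 14 days = 1998-12-28.
Next gap: 17 days. 1998-12-28 + 17 days = 1999-01-14.
Next gap: 20 days. 1999-01-14 + 20 days = 1999-02-03.
Next gap: 23 days. 1999-02-03 + 23 days = 1999-02-26.
Next gap: 26 days. 1999-02-26 + 26 days = 1999-03-24.
Next gap: 29 days. 1999-03-24 + 29 days = 1999-04-22.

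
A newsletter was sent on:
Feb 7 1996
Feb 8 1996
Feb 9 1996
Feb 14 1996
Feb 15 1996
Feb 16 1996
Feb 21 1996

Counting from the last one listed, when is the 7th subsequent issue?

Gaps: 1, 1, 5, 1, 1, 5 days — not constant, but cyclic with period 3.
The events fall on every Wednesday, Thursday and Friday.
The following Thursday is Feb 22 1996.
The following Friday is Feb 23 1996.
The following Wednesday is Feb 28 1996.
The following Thursday is Feb 29 1996.
The following Friday is Mar 1 1996.
Next Wednesday: Mar 6 1996.
Next Thursday: Mar 7 1996.

Mar 7 1996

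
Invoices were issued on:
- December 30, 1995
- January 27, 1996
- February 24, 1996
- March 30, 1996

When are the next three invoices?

All Saturdays; the gaps (28, 28, 35) vary with month length.
This is the last Saturday of each month.
April 1996 ends with Saturday April 27, 1996.
May 1996 ends with Saturday May 25, 1996.
June 1996 ends with Saturday June 29, 1996.

April 27, 1996; May 25, 1996; June 29, 1996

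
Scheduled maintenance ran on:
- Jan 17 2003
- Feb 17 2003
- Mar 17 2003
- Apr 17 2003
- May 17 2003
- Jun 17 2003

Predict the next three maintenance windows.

Jul 17 2003, Aug 17 2003, Sep 17 2003

The day-of-month is always 17 (31, 28, 31, 30, 31 days between events).
So this recurs on the 17th of each month.
July 2003: Jul 17 2003.
Next: August 2003 → Aug 17 2003.
Next: September 2003 → Sep 17 2003.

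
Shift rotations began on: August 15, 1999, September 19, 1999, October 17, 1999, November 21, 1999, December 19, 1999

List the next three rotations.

January 16, 2000; February 20, 2000; March 19, 2000

These are Sundays at 28- or 35-day spacing (35, 28, 35, 28).
The pattern: 3rd Sunday of the month.
January 2000 — 3rd Sunday is January 16, 2000.
3rd Sunday of February 2000: February 20, 2000.
3rd Sunday of March 2000: March 19, 2000.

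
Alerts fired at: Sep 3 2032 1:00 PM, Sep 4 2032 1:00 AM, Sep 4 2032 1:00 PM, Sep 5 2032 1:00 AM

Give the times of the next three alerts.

Sep 5 2032 1:00 PM, Sep 6 2032 1:00 AM, Sep 6 2032 1:00 PM

The interval is a steady 12 hours (12, 12, 12).
Sep 5 2032 1:00 AM + 12 h = Sep 5 2032 1:00 PM.
Sep 5 2032 1:00 PM + 12 h = Sep 6 2032 1:00 AM.
Sep 6 2032 1:00 AM + 12 h = Sep 6 2032 1:00 PM.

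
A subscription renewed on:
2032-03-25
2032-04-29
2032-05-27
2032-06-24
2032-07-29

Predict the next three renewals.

2032-08-26, 2032-09-30, 2032-10-28

These are Thursdays with 35, 28, 28, 35-day gaps.
Each is the final Thursday of its month — 2032-04-29 is past the 28th, so '4th Thursday' doesn't fit.
August 2032 ends with Thursday 2032-08-26.
September 2032 ends with Thursday 2032-09-30.
Last Thursday of October 2032: 2032-10-28.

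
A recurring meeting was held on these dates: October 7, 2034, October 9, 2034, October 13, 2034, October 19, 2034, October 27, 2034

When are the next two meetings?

November 6, 2034; November 18, 2034

Gaps: 2, 4, 6, 8 days — each gap is 2 larger than the previous one.
Next gap: 10 days. October 27, 2034 + 10 days = November 6, 2034.
Next gap: 12 days. November 6, 2034 + 12 days = November 18, 2034.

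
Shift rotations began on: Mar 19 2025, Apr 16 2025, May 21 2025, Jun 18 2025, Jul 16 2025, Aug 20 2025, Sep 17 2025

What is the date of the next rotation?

Gaps: 28, 35, 28, 28, 35, 28 days — a mix of 28 and 35. Every date is a Wednesday.
Each is the 3rd Wednesday of its month.
3rd Wednesday of October 2025: Oct 15 2025.

Oct 15 2025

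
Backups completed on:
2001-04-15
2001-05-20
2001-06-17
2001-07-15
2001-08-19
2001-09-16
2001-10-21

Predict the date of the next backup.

2001-11-18

All dates are Sundays, 35, 28, 28, 35, 28, 35 days apart.
Specifically, the 3rd Sunday of each month.
3rd Sunday of November 2001: 2001-11-18.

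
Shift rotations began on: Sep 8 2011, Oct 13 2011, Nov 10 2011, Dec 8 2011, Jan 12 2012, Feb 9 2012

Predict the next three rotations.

Mar 8 2012, Apr 12 2012, May 10 2012

Gaps: 35, 28, 28, 35, 28 days — a mix of 28 and 35. Every date is a Thursday.
Each is the 2nd Thursday of its month.
March 2012 — 2nd Thursday is Mar 8 2012.
2nd Thursday of April 2012: Apr 12 2012.
2nd Thursday of May 2012: May 10 2012.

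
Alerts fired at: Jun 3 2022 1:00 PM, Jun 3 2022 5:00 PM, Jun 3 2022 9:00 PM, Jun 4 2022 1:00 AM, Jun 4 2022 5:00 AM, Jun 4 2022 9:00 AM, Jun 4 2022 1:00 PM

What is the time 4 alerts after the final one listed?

Spacing: 4, 4, 4, 4, 4, 4 h — constant 4 h.
Jun 4 2022 1:00 PM + 4 h = Jun 4 2022 5:00 PM.
Jun 4 2022 5:00 PM + 4 h = Jun 4 2022 9:00 PM.
Jun 4 2022 9:00 PM + 4 h = Jun 5 2022 1:00 AM.
Jun 5 2022 1:00 AM + 4 h = Jun 5 2022 5:00 AM.

Jun 5 2022 5:00 AM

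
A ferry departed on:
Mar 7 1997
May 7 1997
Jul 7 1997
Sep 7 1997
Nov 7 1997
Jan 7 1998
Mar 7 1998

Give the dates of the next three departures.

May 7 1998, Jul 7 1998, Sep 7 1998

The day-of-month is always 7 (61, 61, 62, 61, 61, 59 days between events).
So this recurs on the 7th of every 2 months.
May 1998: May 7 1998.
July 1998: Jul 7 1998.
Next: September 1998 → Sep 7 1998.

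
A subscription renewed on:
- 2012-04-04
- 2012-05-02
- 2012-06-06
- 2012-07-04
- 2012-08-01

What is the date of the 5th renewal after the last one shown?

Gaps: 28, 35, 28, 28 days — a mix of 28 and 35. Every date is a Wednesday.
Each is the 1st Wednesday of its month.
1st Wednesday of September 2012: 2012-09-05.
1st Wednesday of October 2012: 2012-10-03.
November 2012 — 1st Wednesday is 2012-11-07.
December 2012 — 1st Wednesday is 2012-12-05.
January 2013 — 1st Wednesday is 2013-01-02.

2013-01-02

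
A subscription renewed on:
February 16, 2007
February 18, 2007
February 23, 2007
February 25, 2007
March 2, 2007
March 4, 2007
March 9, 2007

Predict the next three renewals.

Gaps: 2, 5, 2, 5, 2, 5 days — not constant, but cyclic with period 2.
The events fall on every Friday and Sunday.
Next Sunday: March 11, 2007.
The following Friday is March 16, 2007.
The following Sunday is March 18, 2007.

March 11, 2007; March 16, 2007; March 18, 2007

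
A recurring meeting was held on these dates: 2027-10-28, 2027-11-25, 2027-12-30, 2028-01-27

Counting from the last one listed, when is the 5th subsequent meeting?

2028-06-29

Every date is a Thursday; gaps 28, 35, 28 days.
Each is the last Thursday of its month (at least one falls on the 29th or later, ruling out '4th Thursday').
February 2028 ends with Thursday 2028-02-24.
Last Thursday of March 2028: 2028-03-30.
Last Thursday of April 2028: 2028-04-27.
Last Thursday of May 2028: 2028-05-25.
Last Thursday of June 2028: 2028-06-29.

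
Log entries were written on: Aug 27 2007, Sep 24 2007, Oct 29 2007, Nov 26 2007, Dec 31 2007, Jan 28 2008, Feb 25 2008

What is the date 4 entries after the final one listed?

Every date is a Monday; gaps 28, 35, 28, 35, 28, 28 days.
Each is the last Monday of its month (at least one falls on the 29th or later, ruling out '4th Monday').
Last Monday of March 2008: Mar 31 2008.
April 2008 ends with Monday Apr 28 2008.
Last Monday of May 2008: May 26 2008.
June 2008 ends with Monday Jun 30 2008.

Jun 30 2008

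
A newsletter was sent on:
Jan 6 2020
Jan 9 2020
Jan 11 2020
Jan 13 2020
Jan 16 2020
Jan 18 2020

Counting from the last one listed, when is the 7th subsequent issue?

The gap pattern 3, 2, 2, 3, 2 repeats every 3 events.
These are the Mondays, Thursdays and Saturdays of each week.
The following Monday is Jan 20 2020.
Next Thursday: Jan 23 2020.
The following Saturday is Jan 25 2020.
Next Monday: Jan 27 2020.
Next Thursday: Jan 30 2020.
The following Saturday is Feb 1 2020.
Next Monday: Feb 3 2020.

Feb 3 2020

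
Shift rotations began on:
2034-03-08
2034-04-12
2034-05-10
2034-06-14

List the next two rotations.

2034-07-12, 2034-08-09

Gaps: 35, 28, 35 days — a mix of 28 and 35. Every date is a Wednesday.
Each is the 2nd Wednesday of its month.
2nd Wednesday of July 2034: 2034-07-12.
2nd Wednesday of August 2034: 2034-08-09.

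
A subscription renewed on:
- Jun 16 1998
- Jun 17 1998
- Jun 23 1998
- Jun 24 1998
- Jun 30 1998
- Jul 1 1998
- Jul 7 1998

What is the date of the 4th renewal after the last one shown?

Jul 21 1998

Gaps: 1, 6, 1, 6, 1, 6 days — not constant, but cyclic with period 2.
The events fall on every Tuesday and Wednesday.
The following Wednesday is Jul 8 1998.
The following Tuesday is Jul 14 1998.
Next Wednesday: Jul 15 1998.
The following Tuesday is Jul 21 1998.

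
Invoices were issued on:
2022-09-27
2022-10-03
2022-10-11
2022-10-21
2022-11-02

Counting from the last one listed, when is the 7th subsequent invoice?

2023-03-22

The spacing grows by 2 each time: 6, 8, 10, 12 days.
Next gap: 14 days. 2022-11-02 + 14 days = 2022-11-16.
Next gap: 16 days. 2022-11-16 + 16 days = 2022-12-02.
Next gap: 18 days. 2022-12-02 + 18 days = 2022-12-20.
Next gap: 20 days. 2022-12-20 + 20 days = 2023-01-09.
Next gap: 22 days. 2023-01-09 + 22 days = 2023-01-31.
Next gap: 24 days. 2023-01-31 + 24 days = 2023-02-24.
Next gap: 26 days. 2023-02-24 + 26 days = 2023-03-22.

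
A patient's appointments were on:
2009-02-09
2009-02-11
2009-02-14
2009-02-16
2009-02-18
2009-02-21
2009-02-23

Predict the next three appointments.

Gaps: 2, 3, 2, 2, 3, 2 days — not constant, but cyclic with period 3.
The events fall on every Monday, Wednesday and Saturday.
Next Wednesday: 2009-02-25.
The following Saturday is 2009-02-28.
Next Monday: 2009-03-02.

2009-02-25, 2009-02-28, 2009-03-02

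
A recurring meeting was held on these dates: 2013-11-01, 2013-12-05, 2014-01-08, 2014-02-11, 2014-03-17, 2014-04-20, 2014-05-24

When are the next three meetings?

2014-06-27, 2014-07-31, 2014-09-03

Every event comes 34 days after the last (34, 34, 34, 34, 34, 34).
2014-05-24 + 34 days = 2014-06-27.
2014-06-27 + 34 days = 2014-07-31.
2014-07-31 + 34 days = 2014-09-03.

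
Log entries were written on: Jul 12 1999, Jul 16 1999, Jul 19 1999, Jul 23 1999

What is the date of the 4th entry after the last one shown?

Every event lands on a Monday or Friday (gaps cycle 4, 3, 4).
So the schedule is: every Monday and Friday.
The following Monday is Jul 26 1999.
The following Friday is Jul 30 1999.
Next Monday: Aug 2 1999.
The following Friday is Aug 6 1999.

Aug 6 1999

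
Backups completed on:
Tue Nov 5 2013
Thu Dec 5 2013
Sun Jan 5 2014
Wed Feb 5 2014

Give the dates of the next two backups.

Gaps: 30, 31, 31 days — not constant. Every event is on the 5th of the month.
Pattern: the 5th of each month.
Next: March 2014 → Wed Mar 5 2014.
Next: April 2014 → Sat Apr 5 2014.

Wed Mar 5 2014, Sat Apr 5 2014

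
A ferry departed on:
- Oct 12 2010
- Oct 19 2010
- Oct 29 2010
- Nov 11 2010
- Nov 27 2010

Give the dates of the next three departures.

Dec 16 2010, Jan 7 2011, Feb 1 2011

The spacing grows by 3 each time: 7, 10, 13, 16 days.
Next gap: 19 days. Nov 27 2010 + 19 days = Dec 16 2010.
Next gap: 22 days. Dec 16 2010 + 22 days = Jan 7 2011.
Next gap: 25 days. Jan 7 2011 + 25 days = Feb 1 2011.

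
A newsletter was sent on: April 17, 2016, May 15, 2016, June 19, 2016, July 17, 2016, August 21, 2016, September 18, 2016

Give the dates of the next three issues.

Gaps: 28, 35, 28, 35, 28 days — a mix of 28 and 35. Every date is a Sunday.
Each is the 3rd Sunday of its month.
October 2016 — 3rd Sunday is October 16, 2016.
3rd Sunday of November 2016: November 20, 2016.
3rd Sunday of December 2016: December 18, 2016.

October 16, 2016; November 20, 2016; December 18, 2016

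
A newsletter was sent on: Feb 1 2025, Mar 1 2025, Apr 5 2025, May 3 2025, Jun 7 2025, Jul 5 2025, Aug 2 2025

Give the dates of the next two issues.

Sep 6 2025, Oct 4 2025

All dates are Saturdays, 28, 35, 28, 35, 28, 28 days apart.
Specifically, the 1st Saturday of each month.
1st Saturday of September 2025: Sep 6 2025.
October 2025 — 1st Saturday is Oct 4 2025.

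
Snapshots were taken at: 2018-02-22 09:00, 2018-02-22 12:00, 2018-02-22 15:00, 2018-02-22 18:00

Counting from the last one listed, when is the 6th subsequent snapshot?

2018-02-23 12:00

The interval is a steady 3 hours (3, 3, 3).
2018-02-22 18:00 + 3 h = 2018-02-22 21:00.
2018-02-22 21:00 + 3 h = 2018-02-23 00:00.
2018-02-23 00:00 + 3 h = 2018-02-23 03:00.
2018-02-23 03:00 + 3 h = 2018-02-23 06:00.
2018-02-23 06:00 + 3 h = 2018-02-23 09:00.
2018-02-23 09:00 + 3 h = 2018-02-23 12:00.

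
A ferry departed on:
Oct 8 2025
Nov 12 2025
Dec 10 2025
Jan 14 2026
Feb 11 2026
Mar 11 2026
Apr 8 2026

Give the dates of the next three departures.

May 13 2026, Jun 10 2026, Jul 8 2026

All dates are Wednesdays, 35, 28, 35, 28, 28, 28 days apart.
Specifically, the 2nd Wednesday of each month.
2nd Wednesday of May 2026: May 13 2026.
2nd Wednesday of June 2026: Jun 10 2026.
July 2026 — 2nd Wednesday is Jul 8 2026.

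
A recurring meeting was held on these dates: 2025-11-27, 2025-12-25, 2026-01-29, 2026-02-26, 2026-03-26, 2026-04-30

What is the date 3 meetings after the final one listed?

2026-07-30

All Thursdays; the gaps (28, 35, 28, 28, 35) vary with month length.
This is the last Thursday of each month.
May 2026 ends with Thursday 2026-05-28.
June 2026 ends with Thursday 2026-06-25.
July 2026 ends with Thursday 2026-07-30.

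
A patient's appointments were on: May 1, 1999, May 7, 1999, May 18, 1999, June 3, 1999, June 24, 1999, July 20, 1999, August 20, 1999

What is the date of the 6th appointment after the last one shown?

June 6, 2000

Intervals are 6, 11, 16, 21, 26, 31 days — an arithmetic progression with common difference 5.
Next gap: 36 days. August 20, 1999 + 36 days = September 25, 1999.
Next gap: 41 days. September 25, 1999 + 41 days = November 5, 1999.
Next gap: 46 days. November 5, 1999 + 46 days = December 21, 1999.
Next gap: 51 days. December 21, 1999 + 51 days = February 10, 2000.
Next gap: 56 days. February 10, 2000 + 56 days = April 6, 2000.
Next gap: 61 days. April 6, 2000 + 61 days = June 6, 2000.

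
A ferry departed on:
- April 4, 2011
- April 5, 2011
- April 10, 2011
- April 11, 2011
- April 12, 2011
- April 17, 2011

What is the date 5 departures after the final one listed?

Every event lands on a Monday or Tuesday or Sunday (gaps cycle 1, 5, 1, 1, 5).
So the schedule is: every Monday, Tuesday and Sunday.
Next Monday: April 18, 2011.
The following Tuesday is April 19, 2011.
Next Sunday: April 24, 2011.
The following Monday is April 25, 2011.
The following Tuesday is April 26, 2011.

April 26, 2011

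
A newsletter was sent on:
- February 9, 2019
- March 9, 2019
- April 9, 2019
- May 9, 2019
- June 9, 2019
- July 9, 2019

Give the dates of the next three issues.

August 9, 2019; September 9, 2019; October 9, 2019

The day-of-month is always 9 (28, 31, 30, 31, 30 days between events).
So this recurs on the 9th of each month.
Next: August 2019 → August 9, 2019.
Next: September 2019 → September 9, 2019.
Next: October 2019 → October 9, 2019.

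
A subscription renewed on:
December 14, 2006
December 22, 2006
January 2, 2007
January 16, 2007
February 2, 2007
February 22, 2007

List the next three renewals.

Gaps: 8, 11, 14, 17, 20 days — each gap is 3 larger than the previous one.
Next gap: 23 days. February 22, 2007 + 23 days = March 17, 2007.
Next gap: 26 days. March 17, 2007 + 26 days = April 12, 2007.
Next gap: 29 days. April 12, 2007 + 29 days = May 11, 2007.

March 17, 2007; April 12, 2007; May 11, 2007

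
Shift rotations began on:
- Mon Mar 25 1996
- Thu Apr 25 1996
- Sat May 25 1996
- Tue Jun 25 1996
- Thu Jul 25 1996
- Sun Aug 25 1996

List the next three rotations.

Each date is the 25th; the gaps (31, 30, 31, 30, 31) track the month lengths.
The rule is the 25th of each month.
Next: September 1996 → Wed Sep 25 1996.
Next: October 1996 → Fri Oct 25 1996.
Next: November 1996 → Mon Nov 25 1996.

Wed Sep 25 1996, Fri Oct 25 1996, Mon Nov 25 1996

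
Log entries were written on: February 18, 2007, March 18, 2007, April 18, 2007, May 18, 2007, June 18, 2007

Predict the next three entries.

Each date is the 18th; the gaps (28, 31, 30, 31) track the month lengths.
The rule is the 18th of each month.
Next: July 2007 → July 18, 2007.
Next: August 2007 → August 18, 2007.
September 2007: September 18, 2007.

July 18, 2007; August 18, 2007; September 18, 2007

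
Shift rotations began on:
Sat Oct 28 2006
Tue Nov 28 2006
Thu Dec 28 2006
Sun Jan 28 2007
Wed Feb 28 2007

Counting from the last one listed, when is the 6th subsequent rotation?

The day-of-month is always 28 (31, 30, 31, 31 days between events).
So this recurs on the 28th of each month.
Next: March 2007 → Wed Mar 28 2007.
April 2007: Sat Apr 28 2007.
May 2007: Mon May 28 2007.
June 2007: Thu Jun 28 2007.
Next: July 2007 → Sat Jul 28 2007.
Next: August 2007 → Tue Aug 28 2007.

Tue Aug 28 2007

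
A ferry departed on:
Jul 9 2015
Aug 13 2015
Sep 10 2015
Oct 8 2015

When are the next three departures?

Nov 12 2015, Dec 10 2015, Jan 14 2016

These are Thursdays at 28- or 35-day spacing (35, 28, 28).
The pattern: 2nd Thursday of the month.
2nd Thursday of November 2015: Nov 12 2015.
December 2015 — 2nd Thursday is Dec 10 2015.
January 2016 — 2nd Thursday is Jan 14 2016.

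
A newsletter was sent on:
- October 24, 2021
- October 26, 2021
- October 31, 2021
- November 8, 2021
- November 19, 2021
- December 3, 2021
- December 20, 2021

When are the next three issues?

January 9, 2022; February 1, 2022; February 27, 2022

The spacing grows by 3 each time: 2, 5, 8, 11, 14, 17 days.
Next gap: 20 days. December 20, 2021 + 20 days = January 9, 2022.
Next gap: 23 days. January 9, 2022 + 23 days = February 1, 2022.
Next gap: 26 days. February 1, 2022 + 26 days = February 27, 2022.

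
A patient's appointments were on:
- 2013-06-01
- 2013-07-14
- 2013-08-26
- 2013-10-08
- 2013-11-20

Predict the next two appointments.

2014-01-02, 2014-02-14

Gaps between consecutive events: 43, 43, 43, 43 days — a constant 43-day interval.
2013-11-20 + 43 days = 2014-01-02.
2014-01-02 + 43 days = 2014-02-14.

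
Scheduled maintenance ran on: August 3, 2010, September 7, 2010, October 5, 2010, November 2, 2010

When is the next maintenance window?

Gaps: 35, 28, 28 days — a mix of 28 and 35. Every date is a Tuesday.
Each is the 1st Tuesday of its month.
1st Tuesday of December 2010: December 7, 2010.

December 7, 2010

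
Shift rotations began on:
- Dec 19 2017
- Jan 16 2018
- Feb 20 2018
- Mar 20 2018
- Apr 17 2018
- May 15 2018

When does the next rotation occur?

Jun 19 2018

These are Tuesdays at 28- or 35-day spacing (28, 35, 28, 28, 28).
The pattern: 3rd Tuesday of the month.
3rd Tuesday of June 2018: Jun 19 2018.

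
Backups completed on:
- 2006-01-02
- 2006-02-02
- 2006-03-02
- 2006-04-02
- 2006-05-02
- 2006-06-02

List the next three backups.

Gaps: 31, 28, 31, 30, 31 days — not constant. Every event is on the 2nd of the month.
Pattern: the 2nd of each month.
July 2006: 2006-07-02.
Next: August 2006 → 2006-08-02.
September 2006: 2006-09-02.

2006-07-02, 2006-08-02, 2006-09-02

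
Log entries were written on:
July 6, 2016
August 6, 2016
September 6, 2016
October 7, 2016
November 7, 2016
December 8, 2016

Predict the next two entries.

The spacing is 31, 31, 31, 31, 31 days — always 31 days.
December 8, 2016 + 31 days = January 8, 2017.
January 8, 2017 + 31 days = February 8, 2017.

January 8, 2017; February 8, 2017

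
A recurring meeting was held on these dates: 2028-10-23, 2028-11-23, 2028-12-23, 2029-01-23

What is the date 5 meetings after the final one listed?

2029-06-23

Gaps: 31, 30, 31 days — not constant. Every event is on the 23rd of the month.
Pattern: the 23rd of each month.
Next: February 2029 → 2029-02-23.
March 2029: 2029-03-23.
April 2029: 2029-04-23.
May 2029: 2029-05-23.
Next: June 2029 → 2029-06-23.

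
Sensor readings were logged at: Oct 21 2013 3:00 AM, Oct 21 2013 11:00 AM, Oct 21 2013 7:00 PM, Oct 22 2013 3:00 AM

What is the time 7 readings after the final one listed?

Oct 24 2013 11:00 AM

Gaps: 8, 8, 8 hours — each event is 8 hours after the previous one.
Oct 22 2013 3:00 AM + 8 h = Oct 22 2013 11:00 AM.
Oct 22 2013 11:00 AM + 8 h = Oct 22 2013 7:00 PM.
Oct 22 2013 7:00 PM + 8 h = Oct 23 2013 3:00 AM.
Oct 23 2013 3:00 AM + 8 h = Oct 23 2013 11:00 AM.
Oct 23 2013 11:00 AM + 8 h = Oct 23 2013 7:00 PM.
Oct 23 2013 7:00 PM + 8 h = Oct 24 2013 3:00 AM.
Oct 24 2013 3:00 AM + 8 h = Oct 24 2013 11:00 AM.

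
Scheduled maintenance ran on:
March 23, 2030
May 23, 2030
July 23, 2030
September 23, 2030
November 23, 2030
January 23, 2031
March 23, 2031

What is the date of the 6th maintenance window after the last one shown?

The day-of-month is always 23 (61, 61, 62, 61, 61, 59 days between events).
So this recurs on the 23rd of every 2 months.
Next: May 2031 → May 23, 2031.
Next: July 2031 → July 23, 2031.
Next: September 2031 → September 23, 2031.
Next: November 2031 → November 23, 2031.
Next: January 2032 → January 23, 2032.
Next: March 2032 → March 23, 2032.

March 23, 2032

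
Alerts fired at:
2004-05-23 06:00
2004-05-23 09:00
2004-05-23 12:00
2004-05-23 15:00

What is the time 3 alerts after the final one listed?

2004-05-24 00:00

Spacing: 3, 3, 3 h — constant 3 h.
2004-05-23 15:00 + 3 h = 2004-05-23 18:00.
2004-05-23 18:00 + 3 h = 2004-05-23 21:00.
2004-05-23 21:00 + 3 h = 2004-05-24 00:00.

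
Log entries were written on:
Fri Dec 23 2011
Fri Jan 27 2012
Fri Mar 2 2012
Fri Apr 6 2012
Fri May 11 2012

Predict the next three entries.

Fri Jun 15 2012, Fri Jul 20 2012, Fri Aug 24 2012

The spacing is 35, 35, 35, 35 days — always 35 days.
Fri May 11 2012 + 35 days = Fri Jun 15 2012.
Fri Jun 15 2012 + 35 days = Fri Jul 20 2012.
Fri Jul 20 2012 + 35 days = Fri Aug 24 2012.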